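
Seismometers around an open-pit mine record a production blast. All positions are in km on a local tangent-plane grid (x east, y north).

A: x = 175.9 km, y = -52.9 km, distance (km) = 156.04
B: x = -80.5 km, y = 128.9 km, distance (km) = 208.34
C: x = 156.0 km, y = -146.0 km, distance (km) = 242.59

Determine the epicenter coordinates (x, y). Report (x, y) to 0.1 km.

Circle about each station: (x − 175.9)² + (y + 52.9)² = 156.04²; (x + 80.5)² + (y − 128.9)² = 208.34²; (x − 156.0)² + (y + 146.0)² = 242.59².
Subtracting the A equation from the B and C equations removes the quadratic terms:
-512.8 x + 363.6 y = -29700.83
-39.8 x − 186.2 y = -22588.65
Solving the 2×2 system: x ≈ 125.0, y ≈ 94.6 km.
Check against A (with the unrounded x, y): √((x − 175.9)²+(y + 52.9)²) = 156.03 ≈ 156.04 km. ✓

x ≈ 125.0 km, y ≈ 94.6 km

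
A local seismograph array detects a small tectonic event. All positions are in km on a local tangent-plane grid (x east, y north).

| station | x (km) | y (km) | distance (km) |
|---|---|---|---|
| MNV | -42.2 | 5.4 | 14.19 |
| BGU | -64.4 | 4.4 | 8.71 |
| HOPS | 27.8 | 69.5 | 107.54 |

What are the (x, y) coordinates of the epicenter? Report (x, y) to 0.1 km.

Circle about each station: (x + 42.2)² + (y − 5.4)² = 14.19²; (x + 64.4)² + (y − 4.4)² = 8.71²; (x − 27.8)² + (y − 69.5)² = 107.54².
Subtracting the MNV equation from the BGU and HOPS equations removes the quadratic terms:
-44.4 x − 2.0 y = 2482.21
140.0 x + 128.2 y = -7570.41
Solving the 2×2 system: x ≈ -56.0, y ≈ 2.1 km.

x ≈ -56.0 km, y ≈ 2.1 km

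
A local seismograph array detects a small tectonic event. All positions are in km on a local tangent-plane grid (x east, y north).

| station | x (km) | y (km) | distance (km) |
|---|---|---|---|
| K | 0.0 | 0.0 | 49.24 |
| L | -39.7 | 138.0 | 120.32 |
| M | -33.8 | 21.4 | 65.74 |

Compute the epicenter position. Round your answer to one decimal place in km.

Circle about each station: x² + y² = 49.24²; (x + 39.7)² + (y − 138.0)² = 120.32²; (x + 33.8)² + (y − 21.4)² = 65.74².
Subtracting the K equation from the L and M equations removes the quadratic terms:
-79.4 x + 276.0 y = 8567.77
-67.6 x + 42.8 y = -296.77
Solving the 2×2 system: x ≈ 29.4, y ≈ 39.5 km.

29.4 km east, 39.5 km north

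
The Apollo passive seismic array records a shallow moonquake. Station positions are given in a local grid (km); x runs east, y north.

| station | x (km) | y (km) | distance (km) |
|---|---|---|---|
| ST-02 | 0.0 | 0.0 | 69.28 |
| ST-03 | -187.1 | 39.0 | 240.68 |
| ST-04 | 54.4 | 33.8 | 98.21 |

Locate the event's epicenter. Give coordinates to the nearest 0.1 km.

(31.5, -61.7)

Circle about each station: x² + y² = 69.28²; (x + 187.1)² + (y − 39.0)² = 240.68²; (x − 54.4)² + (y − 33.8)² = 98.21².
Subtracting pairs of circle equations eliminates x²+y² and gives linear equations (the radical axes):
-374.2 x + 78.0 y = -16599.73
108.8 x + 67.6 y = -743.69
Solving the 2×2 system: x ≈ 31.5, y ≈ -61.7 km.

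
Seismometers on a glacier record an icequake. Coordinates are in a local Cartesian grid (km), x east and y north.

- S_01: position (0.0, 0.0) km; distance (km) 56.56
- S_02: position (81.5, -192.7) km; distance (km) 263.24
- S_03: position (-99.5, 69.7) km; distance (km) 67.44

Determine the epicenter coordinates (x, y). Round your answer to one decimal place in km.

Circle about each station: x² + y² = 56.56²; (x − 81.5)² + (y + 192.7)² = 263.24²; (x + 99.5)² + (y − 69.7)² = 67.44².
Subtracting the S_01 equation from the S_02 and S_03 equations removes the quadratic terms:
163.0 x − 385.4 y = -22320.72
-199.0 x + 139.4 y = 13409.22
Solving the 2×2 system: x ≈ -38.1, y ≈ 41.8 km.

(-38.1, 41.8)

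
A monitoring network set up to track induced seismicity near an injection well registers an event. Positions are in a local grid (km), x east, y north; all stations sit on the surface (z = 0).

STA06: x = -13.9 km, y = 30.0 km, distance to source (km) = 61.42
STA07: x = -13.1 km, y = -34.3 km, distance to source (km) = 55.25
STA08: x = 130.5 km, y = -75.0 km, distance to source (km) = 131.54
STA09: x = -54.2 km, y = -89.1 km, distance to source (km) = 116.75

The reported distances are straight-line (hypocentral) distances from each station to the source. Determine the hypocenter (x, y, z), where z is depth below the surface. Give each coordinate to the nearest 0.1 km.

Each station gives a sphere (x−x_i)² + (y−y_i)² + z² = d_i² (stations at z=0).
Subtracting the STA06 sphere from STA07 and STA08: z² cancels, leaving linear equations in x and y:
1.6 x − 128.6 y = 974.74
288.8 x − 210.0 y = 8031.68
Solving: x ≈ 22.503, y ≈ -7.300 km (keep extra digits for the depth step; rounded: 22.5, -7.3).
Then from the STA06 sphere: z² = 61.42² − (x + 13.9)² − (y − 30.0)² with x = 22.503, y = -7.300, so z ≈ 32.495 ≈ 32.5 km.
Check against STA09 (with the unrounded solution): distance 116.75 ≈ 116.75 km. ✓

x ≈ 22.5 km, y ≈ -7.3 km, depth ≈ 32.5 km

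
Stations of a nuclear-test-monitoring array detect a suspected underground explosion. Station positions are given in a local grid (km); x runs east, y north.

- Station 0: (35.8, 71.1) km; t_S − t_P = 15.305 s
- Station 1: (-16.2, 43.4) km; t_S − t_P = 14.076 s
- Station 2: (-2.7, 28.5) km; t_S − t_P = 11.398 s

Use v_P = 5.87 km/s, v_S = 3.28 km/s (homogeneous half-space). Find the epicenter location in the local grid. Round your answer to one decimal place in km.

Distance from S−P lag: d = Δt · v_P v_S / (v_P − v_S) = Δt · (5.87·3.28)/(5.87−3.28) ≈ 7.4338·Δt.
So d_Station 0 = 113.77, d_Station 1 = 104.64, d_Station 2 = 84.73 km.
Circle about each station: (x − 35.8)² + (y − 71.1)² = 113.77²; (x + 16.2)² + (y − 43.4)² = 104.64²; (x + 2.7)² + (y − 28.5)² = 84.73².
Subtracting the Station 0 equation from the Station 1 and Station 2 equations removes the quadratic terms:
-104.0 x − 55.4 y = -2196.77
-77.0 x − 85.2 y = 247.13
Solving the 2×2 system: x ≈ 43.7, y ≈ -42.4 km.
Check against Station 0 (with the unrounded x, y): √((x − 35.8)²+(y − 71.1)²) = 113.78 ≈ 113.77 km. ✓

43.7 km east, -42.4 km north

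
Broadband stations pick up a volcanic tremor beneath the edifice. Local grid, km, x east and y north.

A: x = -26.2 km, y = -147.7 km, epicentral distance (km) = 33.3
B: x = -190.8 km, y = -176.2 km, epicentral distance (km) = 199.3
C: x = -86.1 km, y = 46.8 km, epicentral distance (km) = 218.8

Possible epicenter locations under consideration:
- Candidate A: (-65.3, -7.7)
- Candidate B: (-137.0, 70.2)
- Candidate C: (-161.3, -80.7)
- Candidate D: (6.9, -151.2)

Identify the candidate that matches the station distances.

For each candidate, compare |candidate − station| to the reported distance:
Candidate A: residuals A 112.1, B 10.8, C 160.5 → max 160.5 km
Candidate B: residuals A 211.2, B 52.9, C 162.8 → max 211.2 km
Candidate C: residuals A 117.5, B 99.3, C 70.8 → max 117.5 km
Candidate D: residuals A 0.0, B 0.0, C 0.0 → max 0.0 km
Only Candidate D has all residuals ≈ 0.

Candidate D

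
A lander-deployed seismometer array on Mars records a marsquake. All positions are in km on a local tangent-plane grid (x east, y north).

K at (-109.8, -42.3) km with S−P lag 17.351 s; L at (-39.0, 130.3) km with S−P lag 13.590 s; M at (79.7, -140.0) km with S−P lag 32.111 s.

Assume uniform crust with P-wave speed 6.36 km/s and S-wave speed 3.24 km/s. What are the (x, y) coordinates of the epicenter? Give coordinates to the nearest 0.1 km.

-31.0 km east, 40.9 km north

Distance from S−P lag: d = Δt · v_P v_S / (v_P − v_S) = Δt · (6.36·3.24)/(6.36−3.24) ≈ 6.6046·Δt.
So d_K = 114.60, d_L = 89.76, d_M = 212.08 km.
Circle about each station: (x + 109.8)² + (y + 42.3)² = 114.60²; (x + 39.0)² + (y − 130.3)² = 89.76²; (x − 79.7)² + (y + 140.0)² = 212.08².
Subtracting pairs of circle equations eliminates x²+y² and gives linear equations (the radical axes):
141.6 x + 345.2 y = 9730.06
379.0 x − 195.4 y = -19738.01
Solving the 2×2 system: x ≈ -31.0, y ≈ 40.9 km.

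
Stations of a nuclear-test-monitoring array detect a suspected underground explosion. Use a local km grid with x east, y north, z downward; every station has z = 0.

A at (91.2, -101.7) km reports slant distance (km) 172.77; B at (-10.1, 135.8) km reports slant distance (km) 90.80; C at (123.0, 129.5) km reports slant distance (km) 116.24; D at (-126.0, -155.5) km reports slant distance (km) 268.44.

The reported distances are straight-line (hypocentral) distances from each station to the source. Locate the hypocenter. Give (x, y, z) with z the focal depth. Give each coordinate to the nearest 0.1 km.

(33.2, 59.4, 23.1)

Each station gives a sphere (x−x_i)² + (y−y_i)² + z² = d_i² (stations at z=0).
Subtracting the A sphere from B and C: z² cancels, leaving linear equations in x and y:
-202.6 x + 475.0 y = 21488.15
63.6 x + 462.4 y = 29576.66
Solving: x ≈ 33.197, y ≈ 59.397 km (keep extra digits for the depth step; rounded: 33.2, 59.4).
Then from the A sphere: z² = 172.77² − (x − 91.2)² − (y + 101.7)² with x = 33.197, y = 59.397, so z ≈ 23.084 ≈ 23.1 km.
Check against D (with the unrounded solution): distance 268.43 ≈ 268.44 km. ✓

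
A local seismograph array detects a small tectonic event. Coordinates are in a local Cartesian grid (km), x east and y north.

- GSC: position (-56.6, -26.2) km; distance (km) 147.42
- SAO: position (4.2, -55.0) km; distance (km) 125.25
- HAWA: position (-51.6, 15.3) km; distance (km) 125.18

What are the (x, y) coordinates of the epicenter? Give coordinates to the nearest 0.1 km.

x ≈ 67.8 km, y ≈ 52.9 km

Circle about each station: (x + 56.6)² + (y + 26.2)² = 147.42²; (x − 4.2)² + (y + 55.0)² = 125.25²; (x + 51.6)² + (y − 15.3)² = 125.18².
Subtracting pairs of circle equations eliminates x²+y² and gives linear equations (the radical axes):
121.6 x − 57.6 y = 5197.73
10.0 x + 83.0 y = 5069.27
Solving the 2×2 system: x ≈ 67.8, y ≈ 52.9 km.
Check against GSC (with the unrounded x, y): √((x + 56.6)²+(y + 26.2)²) = 147.43 ≈ 147.42 km. ✓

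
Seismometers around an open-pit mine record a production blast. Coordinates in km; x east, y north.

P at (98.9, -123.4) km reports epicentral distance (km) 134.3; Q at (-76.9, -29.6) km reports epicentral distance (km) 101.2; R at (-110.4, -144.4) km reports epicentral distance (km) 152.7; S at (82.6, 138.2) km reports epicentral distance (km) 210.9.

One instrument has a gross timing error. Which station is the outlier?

P

Solve using three stations at a time. Using Q, R, S (subtract circle equations pairwise → linear system) gives (x, y) ≈ (18.8, -62.9).
Distances from that point to each station vs reported:
  P: calculated 100.4 vs reported 134.3 → residual 33.9 km
  Q: calculated 101.3 vs reported 101.2 → residual 0.1 km
  R: calculated 152.8 vs reported 152.7 → residual 0.1 km
  S: calculated 210.9 vs reported 210.9 → residual 0.0 km
Q, R, S are mutually consistent (residuals ≈ 0); P is off by 33.9 km.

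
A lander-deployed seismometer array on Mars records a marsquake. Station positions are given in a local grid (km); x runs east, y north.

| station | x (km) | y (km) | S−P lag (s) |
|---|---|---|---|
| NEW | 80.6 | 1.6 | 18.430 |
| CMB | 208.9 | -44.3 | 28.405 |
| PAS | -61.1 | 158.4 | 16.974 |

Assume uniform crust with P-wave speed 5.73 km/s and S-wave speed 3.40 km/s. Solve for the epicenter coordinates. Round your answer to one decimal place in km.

80.8 km east, 155.7 km north

Distance from S−P lag: d = Δt · v_P v_S / (v_P − v_S) = Δt · (5.73·3.40)/(5.73−3.40) ≈ 8.3614·Δt.
So d_NEW = 154.10, d_CMB = 237.50, d_PAS = 141.93 km.
Circle about each station: (x − 80.6)² + (y − 1.6)² = 154.10²; (x − 208.9)² + (y + 44.3)² = 237.50²; (x + 61.1)² + (y − 158.4)² = 141.93².
Subtracting pairs of circle equations eliminates x²+y² and gives linear equations (the radical axes):
256.6 x − 91.8 y = 6443.34
-283.4 x + 313.6 y = 25927.54
Solving the 2×2 system: x ≈ 80.8, y ≈ 155.7 km.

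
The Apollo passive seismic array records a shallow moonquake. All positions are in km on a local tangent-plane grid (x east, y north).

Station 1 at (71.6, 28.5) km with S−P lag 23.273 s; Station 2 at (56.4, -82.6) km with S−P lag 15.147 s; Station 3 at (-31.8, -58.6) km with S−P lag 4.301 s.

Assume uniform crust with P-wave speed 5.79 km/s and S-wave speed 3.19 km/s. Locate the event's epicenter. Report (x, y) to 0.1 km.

-51.2 km east, -82.2 km north

Distance from S−P lag: d = Δt · v_P v_S / (v_P − v_S) = Δt · (5.79·3.19)/(5.79−3.19) ≈ 7.1039·Δt.
So d_Station 1 = 165.33, d_Station 2 = 107.60, d_Station 3 = 30.55 km.
Circle about each station: (x − 71.6)² + (y − 28.5)² = 165.33²; (x − 56.4)² + (y + 82.6)² = 107.60²; (x + 31.8)² + (y + 58.6)² = 30.55².
Subtracting the Station 1 equation from the Station 2 and Station 3 equations removes the quadratic terms:
-30.4 x − 222.2 y = 19821.16
-206.8 x − 174.2 y = 24907.10
Solving the 2×2 system: x ≈ -51.2, y ≈ -82.2 km.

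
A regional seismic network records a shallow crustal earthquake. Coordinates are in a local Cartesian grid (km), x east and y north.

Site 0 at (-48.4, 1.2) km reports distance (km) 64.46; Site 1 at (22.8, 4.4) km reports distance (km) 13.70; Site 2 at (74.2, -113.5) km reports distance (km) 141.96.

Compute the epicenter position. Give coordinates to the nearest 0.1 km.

x ≈ 14.5 km, y ≈ 15.3 km

Circle about each station: (x + 48.4)² + (y − 1.2)² = 64.46²; (x − 22.8)² + (y − 4.4)² = 13.70²; (x − 74.2)² + (y + 113.5)² = 141.96².
Subtracting the Site 0 equation from the Site 1 and Site 2 equations removes the quadratic terms:
142.4 x + 6.4 y = 2162.60
245.2 x − 229.4 y = 46.34
Solving the 2×2 system: x ≈ 14.5, y ≈ 15.3 km.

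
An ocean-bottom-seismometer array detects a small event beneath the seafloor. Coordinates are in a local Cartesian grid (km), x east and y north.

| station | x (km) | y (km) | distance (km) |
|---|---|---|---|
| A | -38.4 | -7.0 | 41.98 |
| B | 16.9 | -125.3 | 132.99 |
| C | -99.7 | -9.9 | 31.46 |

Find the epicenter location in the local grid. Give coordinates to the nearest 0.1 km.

x ≈ -74.4 km, y ≈ -28.6 km

Circle about each station: (x + 38.4)² + (y + 7.0)² = 41.98²; (x − 16.9)² + (y + 125.3)² = 132.99²; (x + 99.7)² + (y + 9.9)² = 31.46².
Subtracting the A equation from the B and C equations removes the quadratic terms:
110.6 x − 236.6 y = -1461.88
-122.6 x − 5.8 y = 9287.13
Solving the 2×2 system: x ≈ -74.4, y ≈ -28.6 km.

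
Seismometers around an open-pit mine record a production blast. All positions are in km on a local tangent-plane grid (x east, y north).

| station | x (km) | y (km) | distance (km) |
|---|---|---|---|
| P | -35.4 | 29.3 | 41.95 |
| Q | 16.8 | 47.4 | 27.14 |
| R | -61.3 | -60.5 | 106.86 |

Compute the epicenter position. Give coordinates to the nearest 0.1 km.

6.0 km east, 22.5 km north

Circle about each station: (x + 35.4)² + (y − 29.3)² = 41.95²; (x − 16.8)² + (y − 47.4)² = 27.14²; (x + 61.3)² + (y + 60.5)² = 106.86².
Subtracting the P equation from the Q and R equations removes the quadratic terms:
104.4 x + 36.2 y = 1440.57
-51.8 x − 179.6 y = -4352.97
Solving the 2×2 system: x ≈ 6.0, y ≈ 22.5 km.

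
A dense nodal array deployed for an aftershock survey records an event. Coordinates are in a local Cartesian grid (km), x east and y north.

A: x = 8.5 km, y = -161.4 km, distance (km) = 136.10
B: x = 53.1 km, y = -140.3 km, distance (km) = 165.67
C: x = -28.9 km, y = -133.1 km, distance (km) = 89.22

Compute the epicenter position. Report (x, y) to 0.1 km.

-101.9 km east, -81.8 km north

Circle about each station: (x − 8.5)² + (y + 161.4)² = 136.10²; (x − 53.1)² + (y + 140.3)² = 165.67²; (x + 28.9)² + (y + 133.1)² = 89.22².
Subtracting pairs of circle equations eliminates x²+y² and gives linear equations (the radical axes):
89.2 x + 42.2 y = -12541.85
-74.8 x + 56.6 y = 2991.61
Solving the 2×2 system: x ≈ -101.9, y ≈ -81.8 km.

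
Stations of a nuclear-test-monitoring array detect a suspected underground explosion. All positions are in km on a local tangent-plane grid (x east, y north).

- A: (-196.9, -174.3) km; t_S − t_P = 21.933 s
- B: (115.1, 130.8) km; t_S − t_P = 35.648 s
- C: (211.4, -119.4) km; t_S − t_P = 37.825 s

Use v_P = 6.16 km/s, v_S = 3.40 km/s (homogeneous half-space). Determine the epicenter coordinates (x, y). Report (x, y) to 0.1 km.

Distance from S−P lag: d = Δt · v_P v_S / (v_P − v_S) = Δt · (6.16·3.40)/(6.16−3.40) ≈ 7.5884·Δt.
So d_A = 166.44, d_B = 270.51, d_C = 287.03 km.
Circle about each station: (x + 196.9)² + (y + 174.3)² = 166.44²; (x − 115.1)² + (y − 130.8)² = 270.51²; (x − 211.4)² + (y + 119.4)² = 287.03².
Subtracting the A equation from the B and C equations removes the quadratic terms:
624.0 x + 610.2 y = -84266.84
816.6 x + 109.8 y = -64887.73
Solving the 2×2 system: x ≈ -70.6, y ≈ -65.9 km.

x ≈ -70.6 km, y ≈ -65.9 km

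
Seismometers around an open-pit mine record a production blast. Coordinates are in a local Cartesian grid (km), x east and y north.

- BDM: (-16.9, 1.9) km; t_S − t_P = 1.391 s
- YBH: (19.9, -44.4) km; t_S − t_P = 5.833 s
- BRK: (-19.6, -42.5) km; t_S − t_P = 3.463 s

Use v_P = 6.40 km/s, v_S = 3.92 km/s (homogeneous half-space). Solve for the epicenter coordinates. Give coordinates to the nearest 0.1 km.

Distance from S−P lag: d = Δt · v_P v_S / (v_P − v_S) = Δt · (6.40·3.92)/(6.40−3.92) ≈ 10.1161·Δt.
So d_BDM = 14.07, d_YBH = 59.01, d_BRK = 35.03 km.
Circle about each station: (x + 16.9)² + (y − 1.9)² = 14.07²; (x − 19.9)² + (y + 44.4)² = 59.01²; (x + 19.6)² + (y + 42.5)² = 35.03².
Subtracting pairs of circle equations eliminates x²+y² and gives linear equations (the radical axes):
73.6 x − 92.6 y = -1206.07
-5.4 x − 88.8 y = 872.05
Solving the 2×2 system: x ≈ -26.7, y ≈ -8.2 km.

x ≈ -26.7 km, y ≈ -8.2 km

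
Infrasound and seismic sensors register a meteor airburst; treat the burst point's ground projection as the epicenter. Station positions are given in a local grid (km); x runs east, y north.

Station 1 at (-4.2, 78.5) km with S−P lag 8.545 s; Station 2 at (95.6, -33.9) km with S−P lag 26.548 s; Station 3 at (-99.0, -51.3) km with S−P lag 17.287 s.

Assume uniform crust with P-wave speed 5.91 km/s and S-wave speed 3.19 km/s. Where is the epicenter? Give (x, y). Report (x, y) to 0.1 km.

Distance from S−P lag: d = Δt · v_P v_S / (v_P − v_S) = Δt · (5.91·3.19)/(5.91−3.19) ≈ 6.9312·Δt.
So d_Station 1 = 59.23, d_Station 2 = 184.01, d_Station 3 = 119.82 km.
Circle about each station: (x + 4.2)² + (y − 78.5)² = 59.23²; (x − 95.6)² + (y + 33.9)² = 184.01²; (x + 99.0)² + (y + 51.3)² = 119.82².
Subtracting the Station 1 equation from the Station 2 and Station 3 equations removes the quadratic terms:
199.6 x − 224.8 y = -26242.81
-189.6 x − 259.6 y = -4595.84
Solving the 2×2 system: x ≈ -61.2, y ≈ 62.4 km.
Check against Station 1 (with the unrounded x, y): √((x + 4.2)²+(y − 78.5)²) = 59.23 ≈ 59.23 km. ✓

x ≈ -61.2 km, y ≈ 62.4 km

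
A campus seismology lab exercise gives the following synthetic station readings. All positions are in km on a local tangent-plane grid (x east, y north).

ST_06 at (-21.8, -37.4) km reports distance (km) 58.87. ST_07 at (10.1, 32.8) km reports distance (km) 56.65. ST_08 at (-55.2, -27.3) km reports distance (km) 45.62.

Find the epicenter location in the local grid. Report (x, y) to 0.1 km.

Circle about each station: (x + 21.8)² + (y + 37.4)² = 58.87²; (x − 10.1)² + (y − 32.8)² = 56.65²; (x + 55.2)² + (y + 27.3)² = 45.62².
Subtracting pairs of circle equations eliminates x²+y² and gives linear equations (the radical axes):
63.8 x + 140.4 y = -439.70
-66.8 x + 20.2 y = 3302.82
Solving the 2×2 system: x ≈ -44.3, y ≈ 17.0 km.

(-44.3, 17.0)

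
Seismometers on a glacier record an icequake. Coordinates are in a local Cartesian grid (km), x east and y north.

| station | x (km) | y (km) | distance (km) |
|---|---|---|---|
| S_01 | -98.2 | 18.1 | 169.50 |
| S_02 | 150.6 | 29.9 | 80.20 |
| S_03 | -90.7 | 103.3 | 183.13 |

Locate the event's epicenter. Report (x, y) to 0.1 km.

71.3 km east, 17.9 km north

Circle about each station: (x + 98.2)² + (y − 18.1)² = 169.50²; (x − 150.6)² + (y − 29.9)² = 80.20²; (x + 90.7)² + (y − 103.3)² = 183.13².
Subtracting the S_01 equation from the S_02 and S_03 equations removes the quadratic terms:
497.6 x + 23.6 y = 35901.73
15.0 x + 170.4 y = 4120.18
Solving the 2×2 system: x ≈ 71.3, y ≈ 17.9 km.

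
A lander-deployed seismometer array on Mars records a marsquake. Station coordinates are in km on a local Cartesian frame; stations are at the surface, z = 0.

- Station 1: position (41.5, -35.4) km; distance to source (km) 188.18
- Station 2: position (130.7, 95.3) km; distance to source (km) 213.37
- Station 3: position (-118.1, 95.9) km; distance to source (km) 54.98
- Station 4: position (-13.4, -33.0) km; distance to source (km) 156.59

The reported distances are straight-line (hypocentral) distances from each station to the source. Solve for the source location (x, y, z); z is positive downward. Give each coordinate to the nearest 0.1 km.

x ≈ -79.1 km, y ≈ 104.0 km, depth ≈ 37.9 km

Each station gives a sphere (x−x_i)² + (y−y_i)² + z² = d_i² (stations at z=0).
Subtracting the Station 1 sphere from Station 2 and Station 3: z² cancels, leaving linear equations in x and y:
178.4 x + 261.4 y = 13074.13
-319.2 x + 262.6 y = 52557.92
Solving: x ≈ -79.098, y ≈ 103.998 km (keep extra digits for the depth step; rounded: -79.1, 104.0).
Then from the Station 1 sphere: z² = 188.18² − (x − 41.5)² − (y + 35.4)² with x = -79.098, y = 103.998, so z ≈ 37.895 ≈ 37.9 km.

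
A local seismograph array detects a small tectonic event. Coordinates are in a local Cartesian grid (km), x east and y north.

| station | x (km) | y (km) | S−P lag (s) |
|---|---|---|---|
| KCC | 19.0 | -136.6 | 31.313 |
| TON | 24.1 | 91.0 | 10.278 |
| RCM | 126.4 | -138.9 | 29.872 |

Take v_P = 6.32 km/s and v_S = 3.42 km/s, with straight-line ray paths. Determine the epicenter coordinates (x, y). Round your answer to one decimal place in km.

Distance from S−P lag: d = Δt · v_P v_S / (v_P − v_S) = Δt · (6.32·3.42)/(6.32−3.42) ≈ 7.4532·Δt.
So d_KCC = 233.38, d_TON = 76.60, d_RCM = 222.64 km.
Circle about each station: (x − 19.0)² + (y + 136.6)² = 233.38²; (x − 24.1)² + (y − 91.0)² = 76.60²; (x − 126.4)² + (y + 138.9)² = 222.64².
Subtracting the KCC equation from the TON and RCM equations removes the quadratic terms:
10.2 x + 455.2 y = 38439.91
214.8 x − 4.6 y = 21147.26
Solving the 2×2 system: x ≈ 100.2, y ≈ 82.2 km.

(100.2, 82.2)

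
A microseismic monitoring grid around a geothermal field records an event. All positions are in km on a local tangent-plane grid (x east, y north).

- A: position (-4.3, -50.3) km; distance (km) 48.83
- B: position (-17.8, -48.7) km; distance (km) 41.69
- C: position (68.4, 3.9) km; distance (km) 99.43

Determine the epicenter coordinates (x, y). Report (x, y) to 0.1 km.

Circle about each station: (x + 4.3)² + (y + 50.3)² = 48.83²; (x + 17.8)² + (y + 48.7)² = 41.69²; (x − 68.4)² + (y − 3.9)² = 99.43².
Subtracting pairs of circle equations eliminates x²+y² and gives linear equations (the radical axes):
-27.0 x + 3.2 y = 786.26
145.4 x + 108.4 y = -5356.77
Solving the 2×2 system: x ≈ -30.2, y ≈ -8.9 km.

x ≈ -30.2 km, y ≈ -8.9 km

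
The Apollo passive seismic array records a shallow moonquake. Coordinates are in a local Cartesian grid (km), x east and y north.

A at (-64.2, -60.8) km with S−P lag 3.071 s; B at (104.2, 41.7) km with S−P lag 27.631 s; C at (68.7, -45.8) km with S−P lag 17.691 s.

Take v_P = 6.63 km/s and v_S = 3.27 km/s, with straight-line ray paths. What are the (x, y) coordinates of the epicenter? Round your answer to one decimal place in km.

Distance from S−P lag: d = Δt · v_P v_S / (v_P − v_S) = Δt · (6.63·3.27)/(6.63−3.27) ≈ 6.4524·Δt.
So d_A = 19.82, d_B = 178.29, d_C = 114.15 km.
Circle about each station: (x + 64.2)² + (y + 60.8)² = 19.82²; (x − 104.2)² + (y − 41.7)² = 178.29²; (x − 68.7)² + (y + 45.8)² = 114.15².
Subtracting the A equation from the B and C equations removes the quadratic terms:
336.8 x + 205.0 y = -26616.24
265.8 x + 30.0 y = -13638.34
Solving the 2×2 system: x ≈ -45.0, y ≈ -55.9 km.
Check against A (with the unrounded x, y): √((x + 64.2)²+(y + 60.8)²) = 19.81 ≈ 19.82 km. ✓

(-45.0, -55.9)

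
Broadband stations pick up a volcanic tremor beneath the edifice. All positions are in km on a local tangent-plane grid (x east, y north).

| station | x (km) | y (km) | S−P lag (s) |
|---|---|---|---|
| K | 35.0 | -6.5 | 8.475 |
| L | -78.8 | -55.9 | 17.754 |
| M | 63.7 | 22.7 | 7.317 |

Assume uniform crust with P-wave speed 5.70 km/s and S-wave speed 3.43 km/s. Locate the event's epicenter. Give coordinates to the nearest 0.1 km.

x ≈ 16.1 km, y ≈ 64.0 km

Distance from S−P lag: d = Δt · v_P v_S / (v_P − v_S) = Δt · (5.70·3.43)/(5.70−3.43) ≈ 8.6128·Δt.
So d_K = 72.99, d_L = 152.91, d_M = 63.02 km.
Circle about each station: (x − 35.0)² + (y + 6.5)² = 72.99²; (x + 78.8)² + (y + 55.9)² = 152.91²; (x − 63.7)² + (y − 22.7)² = 63.02².
Subtracting the K equation from the L and M equations removes the quadratic terms:
-227.6 x − 98.8 y = -9986.93
57.4 x + 58.4 y = 4661.75
Solving the 2×2 system: x ≈ 16.1, y ≈ 64.0 km.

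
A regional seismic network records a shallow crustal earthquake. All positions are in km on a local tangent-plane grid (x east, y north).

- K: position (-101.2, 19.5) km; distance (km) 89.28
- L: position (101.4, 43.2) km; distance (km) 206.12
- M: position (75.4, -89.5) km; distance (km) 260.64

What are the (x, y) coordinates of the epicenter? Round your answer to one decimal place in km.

(-94.1, 108.5)

Circle about each station: (x + 101.2)² + (y − 19.5)² = 89.28²; (x − 101.4)² + (y − 43.2)² = 206.12²; (x − 75.4)² + (y + 89.5)² = 260.64².
Subtracting the K equation from the L and M equations removes the quadratic terms:
405.2 x + 47.4 y = -32988.03
353.2 x − 218.0 y = -56888.57
Solving the 2×2 system: x ≈ -94.1, y ≈ 108.5 km.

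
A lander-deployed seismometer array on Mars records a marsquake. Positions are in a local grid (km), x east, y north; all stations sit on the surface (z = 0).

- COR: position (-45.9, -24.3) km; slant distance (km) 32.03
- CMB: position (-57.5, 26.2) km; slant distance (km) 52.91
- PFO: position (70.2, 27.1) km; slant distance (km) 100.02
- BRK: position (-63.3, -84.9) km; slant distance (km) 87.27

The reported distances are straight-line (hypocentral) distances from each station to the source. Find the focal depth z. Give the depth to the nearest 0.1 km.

Each station gives a sphere (x−x_i)² + (y−y_i)² + z² = d_i² (stations at z=0).
Subtracting the COR sphere from CMB and PFO: z² cancels, leaving linear equations in x and y:
-23.2 x + 101.0 y = -478.16
232.2 x + 102.8 y = -6012.93
Solving: x ≈ -21.603, y ≈ -9.696 km (keep extra digits for the depth step; rounded: -21.6, -9.7).
Then from the COR sphere: z² = 32.03² − (x + 45.9)² − (y + 24.3)² with x = -21.603, y = -9.696, so z ≈ 14.910 ≈ 14.9 km.
Check against BRK (with the unrounded solution): distance 87.27 ≈ 87.27 km. ✓

depth ≈ 14.9 km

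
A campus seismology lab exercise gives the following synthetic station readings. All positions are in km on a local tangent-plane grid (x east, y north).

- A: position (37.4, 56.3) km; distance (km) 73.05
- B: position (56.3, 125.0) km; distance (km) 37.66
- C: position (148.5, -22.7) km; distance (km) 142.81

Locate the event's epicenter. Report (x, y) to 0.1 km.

Circle about each station: (x − 37.4)² + (y − 56.3)² = 73.05²; (x − 56.3)² + (y − 125.0)² = 37.66²; (x − 148.5)² + (y + 22.7)² = 142.81².
Subtracting the A equation from the B and C equations removes the quadratic terms:
37.8 x + 137.4 y = 18144.27
222.2 x − 158.0 y = 2940.70
Solving the 2×2 system: x ≈ 89.6, y ≈ 107.4 km.
Check against A (with the unrounded x, y): √((x − 37.4)²+(y − 56.3)²) = 73.05 ≈ 73.05 km. ✓

x ≈ 89.6 km, y ≈ 107.4 km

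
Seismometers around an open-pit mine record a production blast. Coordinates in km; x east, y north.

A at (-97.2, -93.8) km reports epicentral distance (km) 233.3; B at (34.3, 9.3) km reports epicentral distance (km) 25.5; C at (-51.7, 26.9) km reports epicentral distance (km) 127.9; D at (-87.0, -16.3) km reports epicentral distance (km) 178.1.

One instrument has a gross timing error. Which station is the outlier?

B

Solve using three stations at a time. Using A, C, D (subtract circle equations pairwise → linear system) gives (x, y) ≈ (68.7, 70.3).
Distances from that point to each station vs reported:
  A: calculated 233.3 vs reported 233.3 → residual 0.0 km
  B: calculated 70.0 vs reported 25.5 → residual 44.5 km
  C: calculated 128.0 vs reported 127.9 → residual 0.1 km
  D: calculated 178.1 vs reported 178.1 → residual 0.0 km
A, C, D are mutually consistent (residuals ≈ 0); B is off by 44.5 km.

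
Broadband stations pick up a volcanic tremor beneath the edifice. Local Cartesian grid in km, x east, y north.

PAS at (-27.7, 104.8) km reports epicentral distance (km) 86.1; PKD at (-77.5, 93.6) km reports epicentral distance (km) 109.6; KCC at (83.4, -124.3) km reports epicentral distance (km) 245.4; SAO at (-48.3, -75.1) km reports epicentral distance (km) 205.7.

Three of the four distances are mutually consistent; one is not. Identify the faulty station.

PAS

Solve using three stations at a time. Using PKD, KCC, SAO (subtract circle equations pairwise → linear system) gives (x, y) ≈ (29.8, 115.1).
Distances from that point to each station vs reported:
  PAS: calculated 58.4 vs reported 86.1 → residual 27.7 km
  PKD: calculated 109.4 vs reported 109.6 → residual 0.2 km
  KCC: calculated 245.3 vs reported 245.4 → residual 0.1 km
  SAO: calculated 205.6 vs reported 205.7 → residual 0.1 km
PKD, KCC, SAO are mutually consistent (residuals ≈ 0); PAS is off by 27.7 km.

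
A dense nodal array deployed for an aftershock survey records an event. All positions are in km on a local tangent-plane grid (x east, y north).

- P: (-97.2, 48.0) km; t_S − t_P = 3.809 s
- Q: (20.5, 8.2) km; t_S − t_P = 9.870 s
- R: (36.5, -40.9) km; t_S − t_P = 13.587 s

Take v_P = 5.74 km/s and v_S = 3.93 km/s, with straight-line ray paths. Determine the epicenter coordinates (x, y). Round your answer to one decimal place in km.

(-72.6, 88.6)

Distance from S−P lag: d = Δt · v_P v_S / (v_P − v_S) = Δt · (5.74·3.93)/(5.74−3.93) ≈ 12.4631·Δt.
So d_P = 47.47, d_Q = 123.01, d_R = 169.34 km.
Circle about each station: (x + 97.2)² + (y − 48.0)² = 47.47²; (x − 20.5)² + (y − 8.2)² = 123.01²; (x − 36.5)² + (y + 40.9)² = 169.34².
Subtracting pairs of circle equations eliminates x²+y² and gives linear equations (the radical axes):
235.4 x − 79.6 y = -24142.41
267.4 x − 177.8 y = -35169.41
Solving the 2×2 system: x ≈ -72.6, y ≈ 88.6 km.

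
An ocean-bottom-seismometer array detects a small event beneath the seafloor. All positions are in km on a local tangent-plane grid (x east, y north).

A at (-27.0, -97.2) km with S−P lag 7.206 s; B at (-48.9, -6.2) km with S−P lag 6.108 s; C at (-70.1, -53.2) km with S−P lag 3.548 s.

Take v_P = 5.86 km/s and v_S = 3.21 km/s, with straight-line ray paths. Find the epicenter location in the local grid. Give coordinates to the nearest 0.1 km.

Distance from S−P lag: d = Δt · v_P v_S / (v_P − v_S) = Δt · (5.86·3.21)/(5.86−3.21) ≈ 7.0983·Δt.
So d_A = 51.15, d_B = 43.36, d_C = 25.18 km.
Circle about each station: (x + 27.0)² + (y + 97.2)² = 51.15²; (x + 48.9)² + (y + 6.2)² = 43.36²; (x + 70.1)² + (y + 53.2)² = 25.18².
Subtracting the A equation from the B and C equations removes the quadratic terms:
-43.8 x + 182.0 y = -7010.96
-86.2 x + 88.0 y = -450.30
Solving the 2×2 system: x ≈ -45.2, y ≈ -49.4 km.
Check against A (with the unrounded x, y): √((x + 27.0)²+(y + 97.2)²) = 51.15 ≈ 51.15 km. ✓

-45.2 km east, -49.4 km north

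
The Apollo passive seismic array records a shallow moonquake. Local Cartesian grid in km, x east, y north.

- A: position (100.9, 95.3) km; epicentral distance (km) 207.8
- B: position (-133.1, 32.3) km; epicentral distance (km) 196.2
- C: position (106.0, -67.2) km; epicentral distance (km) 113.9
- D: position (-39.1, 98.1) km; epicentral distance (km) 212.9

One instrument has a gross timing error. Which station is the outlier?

A

Solve using three stations at a time. Using B, C, D (subtract circle equations pairwise → linear system) gives (x, y) ≈ (0.9, -111.0).
Distances from that point to each station vs reported:
  A: calculated 229.3 vs reported 207.8 → residual 21.5 km
  B: calculated 196.2 vs reported 196.2 → residual 0.0 km
  C: calculated 113.9 vs reported 113.9 → residual 0.0 km
  D: calculated 212.9 vs reported 212.9 → residual 0.0 km
B, C, D are mutually consistent (residuals ≈ 0); A is off by 21.5 km.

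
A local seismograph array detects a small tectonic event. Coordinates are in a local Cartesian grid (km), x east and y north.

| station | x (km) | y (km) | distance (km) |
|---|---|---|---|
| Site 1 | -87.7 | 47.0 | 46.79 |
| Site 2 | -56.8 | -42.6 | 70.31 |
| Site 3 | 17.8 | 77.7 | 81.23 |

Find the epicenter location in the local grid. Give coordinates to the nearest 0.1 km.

Circle about each station: (x + 87.7)² + (y − 47.0)² = 46.79²; (x + 56.8)² + (y + 42.6)² = 70.31²; (x − 17.8)² + (y − 77.7)² = 81.23².
Subtracting the Site 1 equation from the Site 2 and Site 3 equations removes the quadratic terms:
61.8 x − 179.2 y = -7613.48
211.0 x + 61.4 y = -7955.17
Solving the 2×2 system: x ≈ -45.5, y ≈ 26.8 km.

x ≈ -45.5 km, y ≈ 26.8 km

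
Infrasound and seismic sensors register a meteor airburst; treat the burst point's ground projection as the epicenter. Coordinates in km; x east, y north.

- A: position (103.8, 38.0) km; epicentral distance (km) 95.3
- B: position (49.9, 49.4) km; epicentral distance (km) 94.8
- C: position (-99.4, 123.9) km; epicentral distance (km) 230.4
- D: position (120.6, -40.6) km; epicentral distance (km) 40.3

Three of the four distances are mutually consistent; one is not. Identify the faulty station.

Solve using three stations at a time. Using A, B, C (subtract circle equations pairwise → linear system) gives (x, y) ≈ (57.2, -45.1).
Distances from that point to each station vs reported:
  A: calculated 95.3 vs reported 95.3 → residual 0.0 km
  B: calculated 94.8 vs reported 94.8 → residual 0.0 km
  C: calculated 230.4 vs reported 230.4 → residual 0.0 km
  D: calculated 63.6 vs reported 40.3 → residual 23.3 km
A, B, C are mutually consistent (residuals ≈ 0); D is off by 23.3 km.

D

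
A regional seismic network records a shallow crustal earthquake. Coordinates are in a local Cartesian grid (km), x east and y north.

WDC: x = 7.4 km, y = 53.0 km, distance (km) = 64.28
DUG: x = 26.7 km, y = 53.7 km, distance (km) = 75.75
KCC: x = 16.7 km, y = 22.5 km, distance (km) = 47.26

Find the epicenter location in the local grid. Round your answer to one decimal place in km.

-22.5 km east, -3.9 km north

Circle about each station: (x − 7.4)² + (y − 53.0)² = 64.28²; (x − 26.7)² + (y − 53.7)² = 75.75²; (x − 16.7)² + (y − 22.5)² = 47.26².
Subtracting the WDC equation from the DUG and KCC equations removes the quadratic terms:
38.6 x + 1.4 y = -873.32
18.6 x − 61.0 y = -180.21
Solving the 2×2 system: x ≈ -22.5, y ≈ -3.9 km.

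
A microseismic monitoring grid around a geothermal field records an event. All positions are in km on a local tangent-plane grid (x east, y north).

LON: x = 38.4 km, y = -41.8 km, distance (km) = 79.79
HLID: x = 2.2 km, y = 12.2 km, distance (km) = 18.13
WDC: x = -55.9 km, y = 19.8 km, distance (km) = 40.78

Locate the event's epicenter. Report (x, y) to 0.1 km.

x ≈ -15.2 km, y ≈ 17.3 km

Circle about each station: (x − 38.4)² + (y + 41.8)² = 79.79²; (x − 2.2)² + (y − 12.2)² = 18.13²; (x + 55.9)² + (y − 19.8)² = 40.78².
Subtracting pairs of circle equations eliminates x²+y² and gives linear equations (the radical axes):
-72.4 x + 108.0 y = 2969.63
-188.6 x + 123.2 y = 4998.49
Solving the 2×2 system: x ≈ -15.2, y ≈ 17.3 km.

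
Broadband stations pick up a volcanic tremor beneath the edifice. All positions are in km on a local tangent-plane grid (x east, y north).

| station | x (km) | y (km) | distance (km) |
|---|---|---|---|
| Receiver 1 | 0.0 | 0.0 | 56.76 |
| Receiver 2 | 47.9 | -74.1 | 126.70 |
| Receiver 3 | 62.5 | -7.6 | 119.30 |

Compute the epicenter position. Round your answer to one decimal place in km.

x ≈ -56.7 km, y ≈ -2.6 km

Circle about each station: x² + y² = 56.76²; (x − 47.9)² + (y + 74.1)² = 126.70²; (x − 62.5)² + (y + 7.6)² = 119.30².
Subtracting pairs of circle equations eliminates x²+y² and gives linear equations (the radical axes):
95.8 x − 148.2 y = -5045.97
125.0 x − 15.2 y = -7046.78
Solving the 2×2 system: x ≈ -56.7, y ≈ -2.6 km.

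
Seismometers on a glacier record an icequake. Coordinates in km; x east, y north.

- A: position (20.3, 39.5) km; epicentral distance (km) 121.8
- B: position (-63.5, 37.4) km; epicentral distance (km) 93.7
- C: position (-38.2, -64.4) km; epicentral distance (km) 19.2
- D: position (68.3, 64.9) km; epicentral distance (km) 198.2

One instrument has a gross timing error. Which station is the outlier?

D

Solve using three stations at a time. Using A, B, C (subtract circle equations pairwise → linear system) gives (x, y) ≈ (-55.4, -55.9).
Distances from that point to each station vs reported:
  A: calculated 121.8 vs reported 121.8 → residual 0.0 km
  B: calculated 93.7 vs reported 93.7 → residual 0.0 km
  C: calculated 19.1 vs reported 19.2 → residual 0.1 km
  D: calculated 172.9 vs reported 198.2 → residual 25.3 km
A, B, C are mutually consistent (residuals ≈ 0); D is off by 25.3 km.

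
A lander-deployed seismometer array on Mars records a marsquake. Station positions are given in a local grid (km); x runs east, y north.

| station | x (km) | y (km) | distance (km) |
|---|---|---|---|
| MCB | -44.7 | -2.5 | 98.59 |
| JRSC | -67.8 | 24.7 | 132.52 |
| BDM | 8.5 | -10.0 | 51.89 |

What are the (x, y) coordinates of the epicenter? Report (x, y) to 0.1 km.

41.8 km east, -49.8 km north

Circle about each station: (x + 44.7)² + (y + 2.5)² = 98.59²; (x + 67.8)² + (y − 24.7)² = 132.52²; (x − 8.5)² + (y + 10.0)² = 51.89².
Subtracting the MCB equation from the JRSC and BDM equations removes the quadratic terms:
-46.2 x + 54.4 y = -4638.97
106.4 x − 15.0 y = 5195.33
Solving the 2×2 system: x ≈ 41.8, y ≈ -49.8 km.
Check against MCB (with the unrounded x, y): √((x + 44.7)²+(y + 2.5)²) = 98.58 ≈ 98.59 km. ✓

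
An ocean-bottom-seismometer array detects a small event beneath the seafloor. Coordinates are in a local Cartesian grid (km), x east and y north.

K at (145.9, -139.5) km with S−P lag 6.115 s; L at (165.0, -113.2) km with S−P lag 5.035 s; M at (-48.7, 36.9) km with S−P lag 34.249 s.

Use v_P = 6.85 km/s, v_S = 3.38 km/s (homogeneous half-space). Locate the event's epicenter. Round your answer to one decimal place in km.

Distance from S−P lag: d = Δt · v_P v_S / (v_P − v_S) = Δt · (6.85·3.38)/(6.85−3.38) ≈ 6.6723·Δt.
So d_K = 40.80, d_L = 33.60, d_M = 228.52 km.
Circle about each station: (x − 145.9)² + (y + 139.5)² = 40.80²; (x − 165.0)² + (y + 113.2)² = 33.60²; (x + 48.7)² + (y − 36.9)² = 228.52².
Subtracting pairs of circle equations eliminates x²+y² and gives linear equations (the radical axes):
38.2 x + 52.6 y = -172.14
-389.2 x + 352.8 y = -87570.51
Solving the 2×2 system: x ≈ 133.9, y ≈ -100.5 km.

(133.9, -100.5)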